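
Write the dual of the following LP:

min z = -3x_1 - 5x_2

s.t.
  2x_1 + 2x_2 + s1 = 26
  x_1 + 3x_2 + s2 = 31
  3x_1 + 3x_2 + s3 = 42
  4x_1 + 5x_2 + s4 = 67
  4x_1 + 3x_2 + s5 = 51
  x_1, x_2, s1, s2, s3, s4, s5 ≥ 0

Primal min cᵀx s.t. Ax ≤ b, x ≥ 0  →  Dual max −bᵀy s.t. Aᵀy ≥ −c, y ≥ 0.

Maximize: z = -26y1 - 31y2 - 42y3 - 67y4 - 51y5

Subject to:
  2y1 + y2 + 3y3 + 4y4 + 4y5 ≥ 3
  2y1 + 3y2 + 3y3 + 5y4 + 3y5 ≥ 5
  y1, y2, y3, y4, y5 ≥ 0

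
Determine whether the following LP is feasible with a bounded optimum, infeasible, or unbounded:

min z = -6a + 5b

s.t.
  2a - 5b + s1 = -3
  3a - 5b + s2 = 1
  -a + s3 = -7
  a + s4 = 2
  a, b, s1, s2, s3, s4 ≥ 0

Infeasible (no feasible solution exists)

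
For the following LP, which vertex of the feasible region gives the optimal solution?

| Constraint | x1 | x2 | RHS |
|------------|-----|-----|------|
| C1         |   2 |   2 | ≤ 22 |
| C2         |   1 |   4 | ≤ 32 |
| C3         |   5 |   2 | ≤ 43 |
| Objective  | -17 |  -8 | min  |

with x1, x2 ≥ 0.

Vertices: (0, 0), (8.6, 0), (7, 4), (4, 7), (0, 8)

Evaluate the objective at each vertex of the feasible region:
  z(0, 0) = 0
  z(8.6, 0) = -146.2
  z(7, 4) = -151  ←
  z(4, 7) = -124
  z(0, 8) = -64
The minimum is at x1 = 7, x2 = 4.

(7, 4)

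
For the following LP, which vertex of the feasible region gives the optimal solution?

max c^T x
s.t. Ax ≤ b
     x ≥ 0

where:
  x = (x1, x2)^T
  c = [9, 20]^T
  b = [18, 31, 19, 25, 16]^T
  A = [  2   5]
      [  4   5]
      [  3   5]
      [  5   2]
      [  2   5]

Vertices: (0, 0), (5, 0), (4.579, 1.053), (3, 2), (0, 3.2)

Evaluate the objective at each vertex of the feasible region:
  z(0, 0) = 0
  z(5, 0) = 45
  z(4.579, 1.053) = 62.26
  z(3, 2) = 67  ←
  z(0, 3.2) = 64
The maximum is at x1 = 3, x2 = 2.

(3, 2)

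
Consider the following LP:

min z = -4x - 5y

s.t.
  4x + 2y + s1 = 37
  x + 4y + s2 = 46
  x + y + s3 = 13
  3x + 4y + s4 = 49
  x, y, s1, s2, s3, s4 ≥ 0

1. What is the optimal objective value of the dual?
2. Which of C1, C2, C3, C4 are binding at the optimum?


1. -62
2. C3, C4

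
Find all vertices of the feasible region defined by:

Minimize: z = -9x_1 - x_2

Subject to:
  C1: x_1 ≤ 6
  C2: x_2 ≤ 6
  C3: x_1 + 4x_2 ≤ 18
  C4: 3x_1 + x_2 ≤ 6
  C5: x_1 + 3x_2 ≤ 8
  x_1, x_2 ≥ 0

(0, 0), (2, 0), (1.25, 2.25), (0, 2.667)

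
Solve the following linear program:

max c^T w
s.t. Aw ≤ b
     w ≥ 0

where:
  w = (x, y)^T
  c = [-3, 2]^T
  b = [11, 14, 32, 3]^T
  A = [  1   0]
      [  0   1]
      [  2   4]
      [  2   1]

Evaluate the objective at each vertex of the feasible region:
  z(0, 0) = 0
  z(1.5, 0) = -4.5
  z(0, 3) = 6  ←
The maximum is at x = 0, y = 3.

x = 0, y = 3, z = 6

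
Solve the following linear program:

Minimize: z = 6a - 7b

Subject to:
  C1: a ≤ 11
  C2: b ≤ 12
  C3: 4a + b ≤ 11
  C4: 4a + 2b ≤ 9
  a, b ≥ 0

Evaluate the objective at each vertex of the feasible region:
  z(0, 0) = 0
  z(2.25, 0) = 13.5
  z(0, 4.5) = -31.5  ←
The minimum is at a = 0, b = 4.5.

a = 0, b = 4.5, z = -31.5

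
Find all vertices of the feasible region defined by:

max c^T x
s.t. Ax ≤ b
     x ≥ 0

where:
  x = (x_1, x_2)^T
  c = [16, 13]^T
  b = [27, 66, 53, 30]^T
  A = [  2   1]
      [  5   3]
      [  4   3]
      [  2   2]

(0, 0), (13.2, 0), (13, 0.3333), (8, 7), (0, 15)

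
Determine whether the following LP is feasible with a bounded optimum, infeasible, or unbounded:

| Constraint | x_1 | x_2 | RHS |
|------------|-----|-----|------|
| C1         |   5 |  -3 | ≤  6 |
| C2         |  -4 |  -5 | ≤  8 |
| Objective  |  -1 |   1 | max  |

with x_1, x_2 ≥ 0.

Unbounded (objective can increase without bound)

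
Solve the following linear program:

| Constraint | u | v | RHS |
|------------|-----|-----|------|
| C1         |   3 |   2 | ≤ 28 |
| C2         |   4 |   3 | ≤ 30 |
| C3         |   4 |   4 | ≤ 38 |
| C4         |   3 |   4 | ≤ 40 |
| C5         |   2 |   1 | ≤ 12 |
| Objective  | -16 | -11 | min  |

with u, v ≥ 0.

Evaluate the objective at each vertex of the feasible region:
  z(0, 0) = 0
  z(6, 0) = -96
  z(3, 6) = -114  ←
  z(1.5, 8) = -112
  z(0, 9.5) = -104.5
The minimum is at u = 3, v = 6.

u = 3, v = 6, z = -114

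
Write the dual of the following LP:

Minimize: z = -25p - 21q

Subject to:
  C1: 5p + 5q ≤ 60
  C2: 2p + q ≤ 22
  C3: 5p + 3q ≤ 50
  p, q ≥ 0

Primal min cᵀx s.t. Ax ≤ b, x ≥ 0  →  Dual max −bᵀy s.t. Aᵀy ≥ −c, y ≥ 0.

Maximize: z = -60y1 - 22y2 - 50y3

Subject to:
  5y1 + 2y2 + 5y3 ≥ 25
  5y1 + y2 + 3y3 ≥ 21
  y1, y2, y3 ≥ 0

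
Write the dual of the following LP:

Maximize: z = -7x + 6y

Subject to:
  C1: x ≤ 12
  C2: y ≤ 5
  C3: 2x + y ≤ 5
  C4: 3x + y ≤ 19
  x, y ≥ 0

Primal max cᵀx s.t. Ax ≤ b, x ≥ 0  →  Dual min bᵀy s.t. Aᵀy ≥ c, y ≥ 0.

Minimize: z = 12y1 + 5y2 + 5y3 + 19y4

Subject to:
  y1 + 2y3 + 3y4 ≥ -7
  y2 + y3 + y4 ≥ 6
  y1, y2, y3, y4 ≥ 0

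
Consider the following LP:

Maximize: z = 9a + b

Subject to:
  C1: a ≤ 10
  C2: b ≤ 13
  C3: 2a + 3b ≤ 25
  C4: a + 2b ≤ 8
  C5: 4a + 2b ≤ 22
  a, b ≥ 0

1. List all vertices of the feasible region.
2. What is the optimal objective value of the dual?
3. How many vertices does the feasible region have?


1. (0, 0), (5.5, 0), (4.667, 1.667), (0, 4)
2. 49.5
3. 4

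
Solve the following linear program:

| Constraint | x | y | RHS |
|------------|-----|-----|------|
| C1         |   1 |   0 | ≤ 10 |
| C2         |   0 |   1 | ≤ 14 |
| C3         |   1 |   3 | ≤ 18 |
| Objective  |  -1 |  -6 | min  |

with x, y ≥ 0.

Evaluate the objective at each vertex of the feasible region:
  z(0, 0) = 0
  z(10, 0) = -10
  z(10, 2.667) = -26
  z(0, 6) = -36  ←
The minimum is at x = 0, y = 6.

x = 0, y = 6, z = -36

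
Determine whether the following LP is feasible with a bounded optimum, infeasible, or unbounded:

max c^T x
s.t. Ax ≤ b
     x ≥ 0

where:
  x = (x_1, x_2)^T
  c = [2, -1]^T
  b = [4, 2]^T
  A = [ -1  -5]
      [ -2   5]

Unbounded (objective can increase without bound)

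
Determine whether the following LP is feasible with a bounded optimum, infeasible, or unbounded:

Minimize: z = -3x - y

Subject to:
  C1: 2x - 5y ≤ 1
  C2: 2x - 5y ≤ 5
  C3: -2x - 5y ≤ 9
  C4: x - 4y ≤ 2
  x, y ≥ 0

Unbounded (objective can decrease without bound)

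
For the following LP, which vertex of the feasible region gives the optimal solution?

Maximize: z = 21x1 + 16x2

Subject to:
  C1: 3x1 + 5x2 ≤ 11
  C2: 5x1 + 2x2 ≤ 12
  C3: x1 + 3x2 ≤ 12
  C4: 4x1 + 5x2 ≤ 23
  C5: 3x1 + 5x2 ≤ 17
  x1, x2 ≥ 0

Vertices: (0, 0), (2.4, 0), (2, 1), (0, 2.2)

Evaluate the objective at each vertex of the feasible region:
  z(0, 0) = 0
  z(2.4, 0) = 50.4
  z(2, 1) = 58  ←
  z(0, 2.2) = 35.2
The maximum is at x1 = 2, x2 = 1.

(2, 1)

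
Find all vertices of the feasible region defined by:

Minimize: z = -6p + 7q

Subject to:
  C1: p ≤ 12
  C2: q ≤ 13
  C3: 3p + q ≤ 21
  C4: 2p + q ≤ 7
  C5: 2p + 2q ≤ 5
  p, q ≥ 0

(0, 0), (2.5, 0), (0, 2.5)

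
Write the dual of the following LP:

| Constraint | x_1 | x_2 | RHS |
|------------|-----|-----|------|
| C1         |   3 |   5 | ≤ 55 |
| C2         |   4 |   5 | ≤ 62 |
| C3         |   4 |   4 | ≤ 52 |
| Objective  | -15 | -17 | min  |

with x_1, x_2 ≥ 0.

Primal min cᵀx s.t. Ax ≤ b, x ≥ 0  →  Dual max −bᵀy s.t. Aᵀy ≥ −c, y ≥ 0.

Maximize: z = -55y1 - 62y2 - 52y3

Subject to:
  3y1 + 4y2 + 4y3 ≥ 15
  5y1 + 5y2 + 4y3 ≥ 17
  y1, y2, y3 ≥ 0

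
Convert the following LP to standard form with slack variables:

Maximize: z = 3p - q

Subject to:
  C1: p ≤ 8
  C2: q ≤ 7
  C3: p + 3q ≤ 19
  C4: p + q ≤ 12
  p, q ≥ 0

max z = 3p - q

s.t.
  p + s1 = 8
  q + s2 = 7
  p + 3q + s3 = 19
  p + q + s4 = 12
  p, q, s1, s2, s3, s4 ≥ 0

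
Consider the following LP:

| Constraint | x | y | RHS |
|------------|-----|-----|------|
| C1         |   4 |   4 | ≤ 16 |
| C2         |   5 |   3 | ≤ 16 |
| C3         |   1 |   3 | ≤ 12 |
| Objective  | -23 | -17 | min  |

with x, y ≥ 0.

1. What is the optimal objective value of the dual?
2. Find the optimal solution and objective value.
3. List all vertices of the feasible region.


1. -80
2. x = 2, y = 2, z = -80
3. (0, 0), (3.2, 0), (2, 2), (0, 4)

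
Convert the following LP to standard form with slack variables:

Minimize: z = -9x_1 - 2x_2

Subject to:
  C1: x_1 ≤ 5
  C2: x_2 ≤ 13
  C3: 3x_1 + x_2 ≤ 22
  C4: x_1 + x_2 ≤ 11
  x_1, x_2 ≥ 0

min z = -9x_1 - 2x_2

s.t.
  x_1 + s1 = 5
  x_2 + s2 = 13
  3x_1 + x_2 + s3 = 22
  x_1 + x_2 + s4 = 11
  x_1, x_2, s1, s2, s3, s4 ≥ 0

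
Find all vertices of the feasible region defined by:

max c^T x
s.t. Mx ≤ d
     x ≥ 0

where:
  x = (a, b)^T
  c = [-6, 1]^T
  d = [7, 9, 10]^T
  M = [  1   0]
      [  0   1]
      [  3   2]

(0, 0), (3.333, 0), (0, 5)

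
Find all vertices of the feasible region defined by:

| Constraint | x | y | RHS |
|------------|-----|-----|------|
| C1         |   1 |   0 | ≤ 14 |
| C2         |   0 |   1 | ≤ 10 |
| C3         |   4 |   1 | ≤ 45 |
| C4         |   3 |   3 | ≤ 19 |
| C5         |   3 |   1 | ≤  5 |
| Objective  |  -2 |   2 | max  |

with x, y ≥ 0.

(0, 0), (1.667, 0), (0, 5)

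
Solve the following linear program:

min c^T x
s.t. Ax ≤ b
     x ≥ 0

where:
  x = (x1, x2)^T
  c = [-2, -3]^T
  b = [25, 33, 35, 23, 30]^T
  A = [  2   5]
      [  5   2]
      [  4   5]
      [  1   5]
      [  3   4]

Evaluate the objective at each vertex of the feasible region:
  z(0, 0) = 0
  z(6.6, 0) = -13.2
  z(5.588, 2.529) = -18.76
  z(5, 3) = -19  ←
  z(2, 4.2) = -16.6
  z(0, 4.6) = -13.8
The minimum is at x1 = 5, x2 = 3.

x1 = 5, x2 = 3, z = -19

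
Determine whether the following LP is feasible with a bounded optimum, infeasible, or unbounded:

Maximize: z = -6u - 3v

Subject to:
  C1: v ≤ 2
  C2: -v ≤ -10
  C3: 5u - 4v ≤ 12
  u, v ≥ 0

Infeasible (no feasible solution exists)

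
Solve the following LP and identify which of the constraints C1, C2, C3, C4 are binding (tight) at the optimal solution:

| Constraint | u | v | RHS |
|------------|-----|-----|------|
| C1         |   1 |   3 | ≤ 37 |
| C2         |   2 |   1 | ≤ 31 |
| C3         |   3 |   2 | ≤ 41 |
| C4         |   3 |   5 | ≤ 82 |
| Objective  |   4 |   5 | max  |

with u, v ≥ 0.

At u = 7, v = 10, compute slack b - a·x for each constraint:
  C1: 37 − 37 = 0  (binding)
  C2: 31 − 24 = 7  (slack)
  C3: 41 − 41 = 0  (binding)
  C4: 82 − 71 = 11  (slack)

Optimal: u = 7, v = 10
Binding: C1, C3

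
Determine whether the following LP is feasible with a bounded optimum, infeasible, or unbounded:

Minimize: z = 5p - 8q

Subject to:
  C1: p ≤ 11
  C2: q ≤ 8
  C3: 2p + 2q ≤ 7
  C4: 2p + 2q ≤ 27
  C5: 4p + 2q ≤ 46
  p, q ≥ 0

Feasible with a bounded optimal solution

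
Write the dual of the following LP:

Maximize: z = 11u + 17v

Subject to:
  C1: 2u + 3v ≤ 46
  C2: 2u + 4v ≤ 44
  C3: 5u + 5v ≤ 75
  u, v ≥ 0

Primal max cᵀx s.t. Ax ≤ b, x ≥ 0  →  Dual min bᵀy s.t. Aᵀy ≥ c, y ≥ 0.

Minimize: z = 46y1 + 44y2 + 75y3

Subject to:
  2y1 + 2y2 + 5y3 ≥ 11
  3y1 + 4y2 + 5y3 ≥ 17
  y1, y2, y3 ≥ 0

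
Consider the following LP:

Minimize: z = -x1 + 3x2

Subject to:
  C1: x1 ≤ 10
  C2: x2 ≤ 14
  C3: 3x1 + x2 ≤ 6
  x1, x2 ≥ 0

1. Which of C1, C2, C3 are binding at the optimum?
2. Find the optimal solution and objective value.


1. C3
2. x1 = 2, x2 = 0, z = -2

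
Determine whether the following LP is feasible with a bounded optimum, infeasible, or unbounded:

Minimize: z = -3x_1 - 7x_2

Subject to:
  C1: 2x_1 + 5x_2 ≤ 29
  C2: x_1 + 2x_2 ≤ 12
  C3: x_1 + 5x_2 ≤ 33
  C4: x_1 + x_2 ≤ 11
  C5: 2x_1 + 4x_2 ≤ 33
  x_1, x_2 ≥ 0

Feasible with a bounded optimal solution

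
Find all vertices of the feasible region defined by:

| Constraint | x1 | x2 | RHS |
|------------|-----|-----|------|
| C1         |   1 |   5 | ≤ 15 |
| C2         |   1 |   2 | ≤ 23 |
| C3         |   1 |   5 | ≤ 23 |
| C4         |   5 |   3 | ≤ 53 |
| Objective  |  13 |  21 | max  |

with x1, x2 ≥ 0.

(0, 0), (10.6, 0), (10, 1), (0, 3)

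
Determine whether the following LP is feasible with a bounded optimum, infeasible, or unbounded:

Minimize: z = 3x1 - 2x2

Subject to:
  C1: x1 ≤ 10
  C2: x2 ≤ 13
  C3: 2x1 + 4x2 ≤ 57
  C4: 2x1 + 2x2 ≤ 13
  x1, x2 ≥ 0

Feasible with a bounded optimal solution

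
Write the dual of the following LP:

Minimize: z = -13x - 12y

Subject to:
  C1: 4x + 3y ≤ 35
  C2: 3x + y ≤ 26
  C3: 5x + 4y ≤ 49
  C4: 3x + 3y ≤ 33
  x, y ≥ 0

Primal min cᵀx s.t. Ax ≤ b, x ≥ 0  →  Dual max −bᵀy s.t. Aᵀy ≥ −c, y ≥ 0.

Maximize: z = -35y1 - 26y2 - 49y3 - 33y4

Subject to:
  4y1 + 3y2 + 5y3 + 3y4 ≥ 13
  3y1 + y2 + 4y3 + 3y4 ≥ 12
  y1, y2, y3, y4 ≥ 0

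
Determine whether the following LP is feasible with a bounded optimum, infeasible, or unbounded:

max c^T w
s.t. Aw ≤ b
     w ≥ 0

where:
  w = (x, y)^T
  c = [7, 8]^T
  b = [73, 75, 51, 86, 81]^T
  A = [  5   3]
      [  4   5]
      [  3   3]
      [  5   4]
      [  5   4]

Feasible with a bounded optimal solution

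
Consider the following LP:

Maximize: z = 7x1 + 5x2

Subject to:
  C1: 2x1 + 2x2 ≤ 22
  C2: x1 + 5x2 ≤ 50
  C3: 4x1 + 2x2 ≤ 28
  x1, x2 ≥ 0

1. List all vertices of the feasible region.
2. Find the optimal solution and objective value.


1. (0, 0), (7, 0), (3, 8), (1.25, 9.75), (0, 10)
2. x1 = 3, x2 = 8, z = 61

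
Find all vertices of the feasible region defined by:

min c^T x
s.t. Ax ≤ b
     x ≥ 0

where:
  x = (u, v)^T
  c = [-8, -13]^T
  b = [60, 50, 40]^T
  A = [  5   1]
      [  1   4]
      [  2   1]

(0, 0), (12, 0), (10, 10), (0, 12.5)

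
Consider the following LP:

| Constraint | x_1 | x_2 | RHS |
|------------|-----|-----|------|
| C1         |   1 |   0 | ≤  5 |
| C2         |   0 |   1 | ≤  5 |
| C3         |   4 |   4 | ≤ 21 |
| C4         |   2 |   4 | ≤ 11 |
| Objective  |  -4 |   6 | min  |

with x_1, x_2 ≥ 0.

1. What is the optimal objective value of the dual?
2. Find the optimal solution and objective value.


1. -20
2. x_1 = 5, x_2 = 0, z = -20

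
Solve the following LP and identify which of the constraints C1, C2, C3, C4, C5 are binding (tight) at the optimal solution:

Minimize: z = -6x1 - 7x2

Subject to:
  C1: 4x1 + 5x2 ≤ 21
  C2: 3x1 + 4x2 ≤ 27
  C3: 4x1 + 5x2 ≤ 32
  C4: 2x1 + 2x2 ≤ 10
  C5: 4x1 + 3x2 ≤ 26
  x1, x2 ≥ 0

At x1 = 4, x2 = 1, compute slack b - a·x for each constraint:
  C1: 21 − 21 = 0  (binding)
  C2: 27 − 16 = 11  (slack)
  C3: 32 − 21 = 11  (slack)
  C4: 10 − 10 = 0  (binding)
  C5: 26 − 19 = 7  (slack)

Optimal: x1 = 4, x2 = 1
Binding: C1, C4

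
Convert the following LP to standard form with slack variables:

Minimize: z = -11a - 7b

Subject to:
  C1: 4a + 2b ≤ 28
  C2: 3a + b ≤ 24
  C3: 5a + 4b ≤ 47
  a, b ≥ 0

min z = -11a - 7b

s.t.
  4a + 2b + s1 = 28
  3a + b + s2 = 24
  5a + 4b + s3 = 47
  a, b, s1, s2, s3 ≥ 0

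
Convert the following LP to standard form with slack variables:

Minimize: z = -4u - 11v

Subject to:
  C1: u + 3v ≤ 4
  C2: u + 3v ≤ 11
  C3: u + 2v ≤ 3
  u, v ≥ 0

min z = -4u - 11v

s.t.
  u + 3v + s1 = 4
  u + 3v + s2 = 11
  u + 2v + s3 = 3
  u, v, s1, s2, s3 ≥ 0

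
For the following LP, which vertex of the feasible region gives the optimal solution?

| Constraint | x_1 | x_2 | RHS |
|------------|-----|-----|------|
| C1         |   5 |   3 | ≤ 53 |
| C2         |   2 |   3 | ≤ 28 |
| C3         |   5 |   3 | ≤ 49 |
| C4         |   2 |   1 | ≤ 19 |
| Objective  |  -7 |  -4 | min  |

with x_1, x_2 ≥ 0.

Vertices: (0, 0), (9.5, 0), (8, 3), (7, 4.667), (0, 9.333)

Evaluate the objective at each vertex of the feasible region:
  z(0, 0) = 0
  z(9.5, 0) = -66.5
  z(8, 3) = -68  ←
  z(7, 4.667) = -67.67
  z(0, 9.333) = -37.33
The minimum is at x_1 = 8, x_2 = 3.

(8, 3)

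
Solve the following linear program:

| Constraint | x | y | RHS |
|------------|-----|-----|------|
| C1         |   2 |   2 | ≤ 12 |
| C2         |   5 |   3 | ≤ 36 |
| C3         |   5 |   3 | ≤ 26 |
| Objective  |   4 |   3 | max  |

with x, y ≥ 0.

Evaluate the objective at each vertex of the feasible region:
  z(0, 0) = 0
  z(5.2, 0) = 20.8
  z(4, 2) = 22  ←
  z(0, 6) = 18
The maximum is at x = 4, y = 2.

x = 4, y = 2, z = 22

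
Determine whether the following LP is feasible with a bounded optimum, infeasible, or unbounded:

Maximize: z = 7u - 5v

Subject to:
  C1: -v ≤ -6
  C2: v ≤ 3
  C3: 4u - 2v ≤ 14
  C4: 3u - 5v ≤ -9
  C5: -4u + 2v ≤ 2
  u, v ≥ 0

Infeasible (no feasible solution exists)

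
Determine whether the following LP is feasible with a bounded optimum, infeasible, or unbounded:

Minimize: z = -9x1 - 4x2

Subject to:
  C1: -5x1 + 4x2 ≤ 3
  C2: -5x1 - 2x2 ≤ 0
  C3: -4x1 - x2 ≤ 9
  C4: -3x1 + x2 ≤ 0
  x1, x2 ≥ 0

Unbounded (objective can decrease without bound)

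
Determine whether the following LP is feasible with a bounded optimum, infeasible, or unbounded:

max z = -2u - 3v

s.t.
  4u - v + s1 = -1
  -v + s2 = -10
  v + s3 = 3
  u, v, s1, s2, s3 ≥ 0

Infeasible (no feasible solution exists)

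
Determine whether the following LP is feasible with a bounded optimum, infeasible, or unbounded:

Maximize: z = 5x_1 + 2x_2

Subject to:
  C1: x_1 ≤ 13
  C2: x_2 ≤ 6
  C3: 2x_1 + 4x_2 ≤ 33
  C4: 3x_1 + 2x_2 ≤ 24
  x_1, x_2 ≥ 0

Feasible with a bounded optimal solution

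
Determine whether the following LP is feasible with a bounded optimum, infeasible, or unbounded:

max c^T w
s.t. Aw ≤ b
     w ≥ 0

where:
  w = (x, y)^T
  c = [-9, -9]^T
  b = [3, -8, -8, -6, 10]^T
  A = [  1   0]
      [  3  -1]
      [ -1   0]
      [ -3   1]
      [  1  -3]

Infeasible (no feasible solution exists)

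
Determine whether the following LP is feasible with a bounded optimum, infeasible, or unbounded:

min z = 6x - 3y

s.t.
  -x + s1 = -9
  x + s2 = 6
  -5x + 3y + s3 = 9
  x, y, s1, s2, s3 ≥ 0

Infeasible (no feasible solution exists)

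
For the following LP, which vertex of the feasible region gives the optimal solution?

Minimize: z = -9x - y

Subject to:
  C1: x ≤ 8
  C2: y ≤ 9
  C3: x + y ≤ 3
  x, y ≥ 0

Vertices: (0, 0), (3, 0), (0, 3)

Evaluate the objective at each vertex of the feasible region:
  z(0, 0) = 0
  z(3, 0) = -27  ←
  z(0, 3) = -3
The minimum is at x = 3, y = 0.

(3, 0)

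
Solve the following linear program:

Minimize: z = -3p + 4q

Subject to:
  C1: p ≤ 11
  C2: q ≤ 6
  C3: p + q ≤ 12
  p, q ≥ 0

Evaluate the objective at each vertex of the feasible region:
  z(0, 0) = 0
  z(11, 0) = -33  ←
  z(11, 1) = -29
  z(6, 6) = 6
  z(0, 6) = 24
The minimum is at p = 11, q = 0.

p = 11, q = 0, z = -33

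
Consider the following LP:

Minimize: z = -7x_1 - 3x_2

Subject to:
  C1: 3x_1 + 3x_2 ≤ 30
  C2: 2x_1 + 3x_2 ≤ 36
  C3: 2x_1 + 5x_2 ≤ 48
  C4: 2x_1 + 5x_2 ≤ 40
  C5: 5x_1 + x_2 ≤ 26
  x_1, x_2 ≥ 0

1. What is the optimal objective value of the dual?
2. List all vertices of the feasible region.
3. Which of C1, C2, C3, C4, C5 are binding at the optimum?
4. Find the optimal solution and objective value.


1. -46
2. (0, 0), (5.2, 0), (4, 6), (3.333, 6.667), (0, 8)
3. C1, C5
4. x_1 = 4, x_2 = 6, z = -46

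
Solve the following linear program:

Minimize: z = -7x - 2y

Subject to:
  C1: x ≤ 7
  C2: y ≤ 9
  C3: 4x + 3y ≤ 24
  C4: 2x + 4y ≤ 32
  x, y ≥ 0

Evaluate the objective at each vertex of the feasible region:
  z(0, 0) = 0
  z(6, 0) = -42  ←
  z(0, 8) = -16
The minimum is at x = 6, y = 0.

x = 6, y = 0, z = -42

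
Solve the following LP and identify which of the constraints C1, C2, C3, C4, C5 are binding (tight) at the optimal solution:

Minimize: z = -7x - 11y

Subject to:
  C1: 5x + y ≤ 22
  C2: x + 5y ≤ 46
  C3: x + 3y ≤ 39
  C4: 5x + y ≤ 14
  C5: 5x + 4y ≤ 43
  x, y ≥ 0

At x = 1, y = 9, compute slack b - a·x for each constraint:
  C1: 22 − 14 = 8  (slack)
  C2: 46 − 46 = 0  (binding)
  C3: 39 − 28 = 11  (slack)
  C4: 14 − 14 = 0  (binding)
  C5: 43 − 41 = 2  (slack)

Optimal: x = 1, y = 9
Binding: C2, C4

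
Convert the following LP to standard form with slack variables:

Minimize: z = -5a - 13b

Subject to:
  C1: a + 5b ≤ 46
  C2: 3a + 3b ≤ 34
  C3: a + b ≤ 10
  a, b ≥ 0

min z = -5a - 13b

s.t.
  a + 5b + s1 = 46
  3a + 3b + s2 = 34
  a + b + s3 = 10
  a, b, s1, s2, s3 ≥ 0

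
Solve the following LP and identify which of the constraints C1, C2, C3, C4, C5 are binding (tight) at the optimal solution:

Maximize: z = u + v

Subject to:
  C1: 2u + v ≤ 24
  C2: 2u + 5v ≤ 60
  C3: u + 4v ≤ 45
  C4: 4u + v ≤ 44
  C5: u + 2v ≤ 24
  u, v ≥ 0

At u = 8, v = 8, compute slack b - a·x for each constraint:
  C1: 24 − 24 = 0  (binding)
  C2: 60 − 56 = 4  (slack)
  C3: 45 − 40 = 5  (slack)
  C4: 44 − 40 = 4  (slack)
  C5: 24 − 24 = 0  (binding)

Optimal: u = 8, v = 8
Binding: C1, C5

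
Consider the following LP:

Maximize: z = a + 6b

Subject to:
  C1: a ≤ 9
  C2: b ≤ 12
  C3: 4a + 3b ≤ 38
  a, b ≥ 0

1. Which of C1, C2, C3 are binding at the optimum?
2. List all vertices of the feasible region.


1. C2, C3
2. (0, 0), (9, 0), (9, 0.6667), (0.5, 12), (0, 12)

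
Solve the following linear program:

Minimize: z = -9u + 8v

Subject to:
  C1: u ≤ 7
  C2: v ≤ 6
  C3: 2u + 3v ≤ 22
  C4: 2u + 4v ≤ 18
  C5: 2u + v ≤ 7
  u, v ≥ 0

Evaluate the objective at each vertex of the feasible region:
  z(0, 0) = 0
  z(3.5, 0) = -31.5  ←
  z(1.667, 3.667) = 14.33
  z(0, 4.5) = 36
The minimum is at u = 3.5, v = 0.

u = 3.5, v = 0, z = -31.5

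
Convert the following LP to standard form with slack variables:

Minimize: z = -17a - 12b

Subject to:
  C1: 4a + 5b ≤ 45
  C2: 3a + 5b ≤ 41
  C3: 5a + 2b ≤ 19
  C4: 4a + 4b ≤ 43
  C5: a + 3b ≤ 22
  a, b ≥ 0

min z = -17a - 12b

s.t.
  4a + 5b + s1 = 45
  3a + 5b + s2 = 41
  5a + 2b + s3 = 19
  4a + 4b + s4 = 43
  a + 3b + s5 = 22
  a, b, s1, s2, s3, s4, s5 ≥ 0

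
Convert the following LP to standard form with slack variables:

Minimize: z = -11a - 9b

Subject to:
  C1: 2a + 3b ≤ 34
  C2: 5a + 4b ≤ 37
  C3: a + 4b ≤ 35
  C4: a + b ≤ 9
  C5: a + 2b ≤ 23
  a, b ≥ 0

min z = -11a - 9b

s.t.
  2a + 3b + s1 = 34
  5a + 4b + s2 = 37
  a + 4b + s3 = 35
  a + b + s4 = 9
  a + 2b + s5 = 23
  a, b, s1, s2, s3, s4, s5 ≥ 0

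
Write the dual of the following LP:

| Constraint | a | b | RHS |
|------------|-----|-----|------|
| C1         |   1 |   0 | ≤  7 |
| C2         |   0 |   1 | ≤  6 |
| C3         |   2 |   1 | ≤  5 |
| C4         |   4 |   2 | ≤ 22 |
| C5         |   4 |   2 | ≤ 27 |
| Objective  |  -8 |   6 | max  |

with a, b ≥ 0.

Primal max cᵀx s.t. Ax ≤ b, x ≥ 0  →  Dual min bᵀy s.t. Aᵀy ≥ c, y ≥ 0.

Minimize: z = 7y1 + 6y2 + 5y3 + 22y4 + 27y5

Subject to:
  y1 + 2y3 + 4y4 + 4y5 ≥ -8
  y2 + y3 + 2y4 + 2y5 ≥ 6
  y1, y2, y3, y4, y5 ≥ 0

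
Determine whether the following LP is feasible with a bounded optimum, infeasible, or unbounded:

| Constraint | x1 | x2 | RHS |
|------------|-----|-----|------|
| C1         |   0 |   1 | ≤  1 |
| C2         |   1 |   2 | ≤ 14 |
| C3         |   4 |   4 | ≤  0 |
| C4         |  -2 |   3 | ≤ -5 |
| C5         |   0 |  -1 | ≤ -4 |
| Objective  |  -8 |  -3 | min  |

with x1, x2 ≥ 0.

Infeasible (no feasible solution exists)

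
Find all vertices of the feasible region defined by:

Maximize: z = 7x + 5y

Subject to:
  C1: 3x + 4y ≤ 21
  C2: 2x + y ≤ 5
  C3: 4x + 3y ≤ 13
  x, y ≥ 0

(0, 0), (2.5, 0), (1, 3), (0, 4.333)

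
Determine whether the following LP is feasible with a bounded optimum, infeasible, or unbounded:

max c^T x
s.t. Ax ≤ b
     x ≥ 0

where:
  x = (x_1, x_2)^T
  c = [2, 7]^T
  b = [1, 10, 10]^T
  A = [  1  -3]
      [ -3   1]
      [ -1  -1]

Unbounded (objective can increase without bound)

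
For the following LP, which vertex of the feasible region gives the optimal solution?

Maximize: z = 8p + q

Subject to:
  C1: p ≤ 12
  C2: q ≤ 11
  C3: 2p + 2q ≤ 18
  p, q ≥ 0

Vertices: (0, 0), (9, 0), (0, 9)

Evaluate the objective at each vertex of the feasible region:
  z(0, 0) = 0
  z(9, 0) = 72  ←
  z(0, 9) = 9
The maximum is at p = 9, q = 0.

(9, 0)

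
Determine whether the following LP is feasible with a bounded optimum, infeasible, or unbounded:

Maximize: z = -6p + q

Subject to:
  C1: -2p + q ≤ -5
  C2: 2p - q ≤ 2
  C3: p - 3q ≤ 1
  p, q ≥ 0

Infeasible (no feasible solution exists)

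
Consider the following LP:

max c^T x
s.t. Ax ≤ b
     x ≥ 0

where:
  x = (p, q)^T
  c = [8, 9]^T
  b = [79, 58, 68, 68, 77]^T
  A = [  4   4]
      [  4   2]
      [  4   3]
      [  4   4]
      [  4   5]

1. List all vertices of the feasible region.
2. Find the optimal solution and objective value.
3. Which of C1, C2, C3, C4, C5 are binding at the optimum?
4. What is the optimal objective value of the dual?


1. (0, 0), (14.5, 0), (12, 5), (8, 9), (0, 15.4)
2. p = 8, q = 9, z = 145
3. C4, C5
4. 145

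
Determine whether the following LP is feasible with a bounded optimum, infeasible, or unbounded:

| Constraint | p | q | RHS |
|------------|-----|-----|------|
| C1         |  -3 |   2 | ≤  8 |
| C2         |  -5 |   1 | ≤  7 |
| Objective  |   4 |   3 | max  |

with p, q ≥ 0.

Unbounded (objective can increase without bound)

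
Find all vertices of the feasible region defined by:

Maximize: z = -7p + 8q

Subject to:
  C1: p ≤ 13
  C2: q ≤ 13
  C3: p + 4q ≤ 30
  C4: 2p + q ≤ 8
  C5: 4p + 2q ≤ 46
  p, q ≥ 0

(0, 0), (4, 0), (0.2857, 7.429), (0, 7.5)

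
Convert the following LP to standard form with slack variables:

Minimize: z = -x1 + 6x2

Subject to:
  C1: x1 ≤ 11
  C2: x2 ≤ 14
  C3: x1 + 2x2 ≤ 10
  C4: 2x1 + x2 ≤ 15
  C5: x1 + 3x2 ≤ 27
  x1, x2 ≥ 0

min z = -x1 + 6x2

s.t.
  x1 + s1 = 11
  x2 + s2 = 14
  x1 + 2x2 + s3 = 10
  2x1 + x2 + s4 = 15
  x1 + 3x2 + s5 = 27
  x1, x2, s1, s2, s3, s4, s5 ≥ 0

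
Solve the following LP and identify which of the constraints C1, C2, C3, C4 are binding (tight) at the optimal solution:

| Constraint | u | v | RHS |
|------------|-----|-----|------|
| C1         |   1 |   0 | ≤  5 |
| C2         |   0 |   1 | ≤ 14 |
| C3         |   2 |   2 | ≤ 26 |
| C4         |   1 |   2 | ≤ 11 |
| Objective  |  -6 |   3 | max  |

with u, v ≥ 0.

At u = 0, v = 5.5, compute slack b - a·x for each constraint:
  C1: 5 − 0 = 5  (slack)
  C2: 14 − 5.5 = 8.5  (slack)
  C3: 26 − 11 = 15  (slack)
  C4: 11 − 11 = 0  (binding)

Optimal: u = 0, v = 5.5
Binding: C4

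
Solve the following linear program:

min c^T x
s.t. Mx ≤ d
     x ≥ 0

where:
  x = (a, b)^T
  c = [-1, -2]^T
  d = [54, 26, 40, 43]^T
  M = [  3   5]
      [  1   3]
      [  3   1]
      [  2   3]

Evaluate the objective at each vertex of the feasible region:
  z(0, 0) = 0
  z(13.33, 0) = -13.33
  z(12.17, 3.5) = -19.17
  z(8, 6) = -20  ←
  z(0, 8.667) = -17.33
The minimum is at a = 8, b = 6.

a = 8, b = 6, z = -20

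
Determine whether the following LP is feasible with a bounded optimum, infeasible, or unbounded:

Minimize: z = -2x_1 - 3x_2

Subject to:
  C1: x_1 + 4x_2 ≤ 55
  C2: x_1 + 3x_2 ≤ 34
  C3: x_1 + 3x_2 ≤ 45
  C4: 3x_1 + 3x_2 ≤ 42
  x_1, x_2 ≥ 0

Feasible with a bounded optimal solution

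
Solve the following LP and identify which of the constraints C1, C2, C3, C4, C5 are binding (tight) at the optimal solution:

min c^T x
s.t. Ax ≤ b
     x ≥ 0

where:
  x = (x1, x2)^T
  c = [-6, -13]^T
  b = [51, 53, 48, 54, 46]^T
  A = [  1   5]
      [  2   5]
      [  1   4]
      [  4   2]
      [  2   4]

At x1 = 9, x2 = 7, compute slack b - a·x for each constraint:
  C1: 51 − 44 = 7  (slack)
  C2: 53 − 53 = 0  (binding)
  C3: 48 − 37 = 11  (slack)
  C4: 54 − 50 = 4  (slack)
  C5: 46 − 46 = 0  (binding)

Optimal: x1 = 9, x2 = 7
Binding: C2, C5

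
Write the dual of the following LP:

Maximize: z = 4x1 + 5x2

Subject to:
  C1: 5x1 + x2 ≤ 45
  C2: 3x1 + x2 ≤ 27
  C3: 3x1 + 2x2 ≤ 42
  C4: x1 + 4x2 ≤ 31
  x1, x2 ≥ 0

Primal max cᵀx s.t. Ax ≤ b, x ≥ 0  →  Dual min bᵀy s.t. Aᵀy ≥ c, y ≥ 0.

Minimize: z = 45y1 + 27y2 + 42y3 + 31y4

Subject to:
  5y1 + 3y2 + 3y3 + y4 ≥ 4
  y1 + y2 + 2y3 + 4y4 ≥ 5
  y1, y2, y3, y4 ≥ 0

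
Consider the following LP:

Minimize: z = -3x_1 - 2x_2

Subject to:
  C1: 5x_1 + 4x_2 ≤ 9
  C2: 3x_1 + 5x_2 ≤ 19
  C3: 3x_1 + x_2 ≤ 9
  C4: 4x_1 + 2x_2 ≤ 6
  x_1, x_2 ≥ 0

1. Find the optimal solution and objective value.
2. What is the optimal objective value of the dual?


1. x_1 = 1, x_2 = 1, z = -5
2. -5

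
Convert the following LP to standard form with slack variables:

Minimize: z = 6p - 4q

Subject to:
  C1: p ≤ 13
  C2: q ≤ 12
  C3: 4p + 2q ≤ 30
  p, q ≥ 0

min z = 6p - 4q

s.t.
  p + s1 = 13
  q + s2 = 12
  4p + 2q + s3 = 30
  p, q, s1, s2, s3 ≥ 0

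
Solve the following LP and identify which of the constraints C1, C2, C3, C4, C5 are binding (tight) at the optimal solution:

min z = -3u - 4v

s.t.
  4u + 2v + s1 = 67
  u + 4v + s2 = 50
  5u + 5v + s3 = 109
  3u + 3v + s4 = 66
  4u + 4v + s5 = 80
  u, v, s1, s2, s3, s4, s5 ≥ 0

At u = 10, v = 10, compute slack b - a·x for each constraint:
  C1: 67 − 60 = 7  (slack)
  C2: 50 − 50 = 0  (binding)
  C3: 109 − 100 = 9  (slack)
  C4: 66 − 60 = 6  (slack)
  C5: 80 − 80 = 0  (binding)

Optimal: u = 10, v = 10
Binding: C2, C5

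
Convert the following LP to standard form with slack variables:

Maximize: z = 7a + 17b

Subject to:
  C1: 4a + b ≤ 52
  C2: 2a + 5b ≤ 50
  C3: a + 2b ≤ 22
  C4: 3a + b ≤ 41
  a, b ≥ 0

max z = 7a + 17b

s.t.
  4a + b + s1 = 52
  2a + 5b + s2 = 50
  a + 2b + s3 = 22
  3a + b + s4 = 41
  a, b, s1, s2, s3, s4 ≥ 0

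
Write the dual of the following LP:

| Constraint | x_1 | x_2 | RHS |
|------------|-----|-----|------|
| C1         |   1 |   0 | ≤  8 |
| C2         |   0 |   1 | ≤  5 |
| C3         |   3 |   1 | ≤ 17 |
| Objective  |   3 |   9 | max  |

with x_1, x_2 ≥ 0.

Primal max cᵀx s.t. Ax ≤ b, x ≥ 0  →  Dual min bᵀy s.t. Aᵀy ≥ c, y ≥ 0.

Minimize: z = 8y1 + 5y2 + 17y3

Subject to:
  y1 + 3y3 ≥ 3
  y2 + y3 ≥ 9
  y1, y2, y3 ≥ 0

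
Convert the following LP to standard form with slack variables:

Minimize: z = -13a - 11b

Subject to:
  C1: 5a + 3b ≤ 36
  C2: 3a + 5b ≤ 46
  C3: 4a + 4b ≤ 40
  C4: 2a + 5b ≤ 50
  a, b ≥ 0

min z = -13a - 11b

s.t.
  5a + 3b + s1 = 36
  3a + 5b + s2 = 46
  4a + 4b + s3 = 40
  2a + 5b + s4 = 50
  a, b, s1, s2, s3, s4 ≥ 0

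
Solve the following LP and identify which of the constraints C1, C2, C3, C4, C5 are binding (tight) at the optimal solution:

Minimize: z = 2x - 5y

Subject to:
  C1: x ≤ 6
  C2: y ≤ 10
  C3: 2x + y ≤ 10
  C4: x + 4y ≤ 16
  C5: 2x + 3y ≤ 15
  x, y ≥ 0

At x = 0, y = 4, compute slack b - a·x for each constraint:
  C1: 6 − 0 = 6  (slack)
  C2: 10 − 4 = 6  (slack)
  C3: 10 − 4 = 6  (slack)
  C4: 16 − 16 = 0  (binding)
  C5: 15 − 12 = 3  (slack)

Optimal: x = 0, y = 4
Binding: C4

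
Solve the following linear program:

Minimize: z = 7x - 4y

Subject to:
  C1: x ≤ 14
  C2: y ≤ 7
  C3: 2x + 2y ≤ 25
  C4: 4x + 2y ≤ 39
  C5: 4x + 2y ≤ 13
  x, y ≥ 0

Evaluate the objective at each vertex of the feasible region:
  z(0, 0) = 0
  z(3.25, 0) = 22.75
  z(0, 6.5) = -26  ←
The minimum is at x = 0, y = 6.5.

x = 0, y = 6.5, z = -26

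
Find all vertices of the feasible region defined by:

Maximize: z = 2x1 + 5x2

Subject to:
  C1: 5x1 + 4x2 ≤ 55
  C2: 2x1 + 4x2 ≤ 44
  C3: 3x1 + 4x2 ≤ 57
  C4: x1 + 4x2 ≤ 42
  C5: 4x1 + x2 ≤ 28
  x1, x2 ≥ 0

(0, 0), (7, 0), (5.182, 7.273), (3.667, 9.167), (2, 10), (0, 10.5)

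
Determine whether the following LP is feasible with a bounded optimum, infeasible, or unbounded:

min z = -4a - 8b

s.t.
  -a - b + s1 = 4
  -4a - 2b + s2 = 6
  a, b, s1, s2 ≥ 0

Unbounded (objective can decrease without bound)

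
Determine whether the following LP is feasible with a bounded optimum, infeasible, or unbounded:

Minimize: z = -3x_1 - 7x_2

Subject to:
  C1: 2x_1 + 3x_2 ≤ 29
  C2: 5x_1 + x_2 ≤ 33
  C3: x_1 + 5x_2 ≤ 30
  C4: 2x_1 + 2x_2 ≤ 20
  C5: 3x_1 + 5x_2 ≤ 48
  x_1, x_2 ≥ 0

Feasible with a bounded optimal solution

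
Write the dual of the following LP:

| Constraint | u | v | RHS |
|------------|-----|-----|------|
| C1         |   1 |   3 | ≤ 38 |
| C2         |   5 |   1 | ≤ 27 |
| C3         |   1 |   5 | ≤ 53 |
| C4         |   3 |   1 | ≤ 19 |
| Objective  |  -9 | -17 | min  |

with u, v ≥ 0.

Primal min cᵀx s.t. Ax ≤ b, x ≥ 0  →  Dual max −bᵀy s.t. Aᵀy ≥ −c, y ≥ 0.

Maximize: z = -38y1 - 27y2 - 53y3 - 19y4

Subject to:
  y1 + 5y2 + y3 + 3y4 ≥ 9
  3y1 + y2 + 5y3 + y4 ≥ 17
  y1, y2, y3, y4 ≥ 0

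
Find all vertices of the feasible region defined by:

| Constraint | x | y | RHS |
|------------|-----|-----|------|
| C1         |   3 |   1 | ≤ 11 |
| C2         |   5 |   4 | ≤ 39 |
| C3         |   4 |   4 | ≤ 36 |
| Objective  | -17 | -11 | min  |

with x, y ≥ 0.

(0, 0), (3.667, 0), (1, 8), (0, 9)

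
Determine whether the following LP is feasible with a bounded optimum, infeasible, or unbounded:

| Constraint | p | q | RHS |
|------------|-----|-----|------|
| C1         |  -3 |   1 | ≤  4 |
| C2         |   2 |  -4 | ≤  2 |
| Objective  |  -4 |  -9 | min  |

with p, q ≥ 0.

Unbounded (objective can decrease without bound)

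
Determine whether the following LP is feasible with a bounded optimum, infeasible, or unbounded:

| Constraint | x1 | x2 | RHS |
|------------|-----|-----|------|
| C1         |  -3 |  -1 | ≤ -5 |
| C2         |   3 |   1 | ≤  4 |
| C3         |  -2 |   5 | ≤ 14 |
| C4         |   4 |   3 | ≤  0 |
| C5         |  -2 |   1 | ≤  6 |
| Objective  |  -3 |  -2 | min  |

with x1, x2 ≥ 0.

Infeasible (no feasible solution exists)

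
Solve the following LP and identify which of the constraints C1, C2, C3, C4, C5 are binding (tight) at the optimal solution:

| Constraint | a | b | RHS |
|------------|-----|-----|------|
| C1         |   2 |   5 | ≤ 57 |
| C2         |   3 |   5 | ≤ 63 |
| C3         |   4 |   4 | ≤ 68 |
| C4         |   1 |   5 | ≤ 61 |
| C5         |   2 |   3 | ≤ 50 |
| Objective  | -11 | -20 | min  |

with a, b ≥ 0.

At a = 6, b = 9, compute slack b - a·x for each constraint:
  C1: 57 − 57 = 0  (binding)
  C2: 63 − 63 = 0  (binding)
  C3: 68 − 60 = 8  (slack)
  C4: 61 − 51 = 10  (slack)
  C5: 50 − 39 = 11  (slack)

Optimal: a = 6, b = 9
Binding: C1, C2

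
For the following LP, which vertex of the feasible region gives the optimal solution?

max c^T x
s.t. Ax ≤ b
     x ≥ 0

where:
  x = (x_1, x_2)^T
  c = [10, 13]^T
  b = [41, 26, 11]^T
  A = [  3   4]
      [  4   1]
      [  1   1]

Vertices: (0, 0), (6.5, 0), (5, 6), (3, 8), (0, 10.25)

Evaluate the objective at each vertex of the feasible region:
  z(0, 0) = 0
  z(6.5, 0) = 65
  z(5, 6) = 128
  z(3, 8) = 134  ←
  z(0, 10.25) = 133.2
The maximum is at x_1 = 3, x_2 = 8.

(3, 8)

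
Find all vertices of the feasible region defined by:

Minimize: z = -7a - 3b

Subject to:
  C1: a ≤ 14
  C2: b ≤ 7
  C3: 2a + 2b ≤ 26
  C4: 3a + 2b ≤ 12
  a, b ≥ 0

(0, 0), (4, 0), (0, 6)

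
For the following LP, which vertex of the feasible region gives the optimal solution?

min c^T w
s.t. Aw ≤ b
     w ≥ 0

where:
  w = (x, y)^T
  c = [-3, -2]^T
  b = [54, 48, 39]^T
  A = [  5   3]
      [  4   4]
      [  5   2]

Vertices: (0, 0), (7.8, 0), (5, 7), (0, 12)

Evaluate the objective at each vertex of the feasible region:
  z(0, 0) = 0
  z(7.8, 0) = -23.4
  z(5, 7) = -29  ←
  z(0, 12) = -24
The minimum is at x = 5, y = 7.

(5, 7)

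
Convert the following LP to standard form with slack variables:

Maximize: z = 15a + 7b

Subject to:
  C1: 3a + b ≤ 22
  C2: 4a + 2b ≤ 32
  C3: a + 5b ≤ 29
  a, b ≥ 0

max z = 15a + 7b

s.t.
  3a + b + s1 = 22
  4a + 2b + s2 = 32
  a + 5b + s3 = 29
  a, b, s1, s2, s3 ≥ 0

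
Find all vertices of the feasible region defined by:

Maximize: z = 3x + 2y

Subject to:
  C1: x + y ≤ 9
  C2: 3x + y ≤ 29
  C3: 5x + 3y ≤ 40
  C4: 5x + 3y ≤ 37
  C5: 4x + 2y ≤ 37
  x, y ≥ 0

(0, 0), (7.4, 0), (5, 4), (0, 9)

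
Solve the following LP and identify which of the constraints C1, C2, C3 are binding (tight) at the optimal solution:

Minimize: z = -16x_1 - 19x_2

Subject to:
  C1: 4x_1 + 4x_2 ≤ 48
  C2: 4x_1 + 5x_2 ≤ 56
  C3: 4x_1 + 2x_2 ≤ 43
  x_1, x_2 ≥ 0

At x_1 = 4, x_2 = 8, compute slack b - a·x for each constraint:
  C1: 48 − 48 = 0  (binding)
  C2: 56 − 56 = 0  (binding)
  C3: 43 − 32 = 11  (slack)

Optimal: x_1 = 4, x_2 = 8
Binding: C1, C2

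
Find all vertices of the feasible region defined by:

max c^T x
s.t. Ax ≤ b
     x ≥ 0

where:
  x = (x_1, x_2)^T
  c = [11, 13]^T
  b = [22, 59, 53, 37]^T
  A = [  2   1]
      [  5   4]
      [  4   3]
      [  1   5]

(0, 0), (11, 0), (9.667, 2.667), (7, 6), (0, 7.4)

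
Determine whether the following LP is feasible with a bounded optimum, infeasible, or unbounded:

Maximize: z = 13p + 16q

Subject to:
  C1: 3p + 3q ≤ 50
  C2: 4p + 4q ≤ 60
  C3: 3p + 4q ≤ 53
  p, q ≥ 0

Feasible with a bounded optimal solution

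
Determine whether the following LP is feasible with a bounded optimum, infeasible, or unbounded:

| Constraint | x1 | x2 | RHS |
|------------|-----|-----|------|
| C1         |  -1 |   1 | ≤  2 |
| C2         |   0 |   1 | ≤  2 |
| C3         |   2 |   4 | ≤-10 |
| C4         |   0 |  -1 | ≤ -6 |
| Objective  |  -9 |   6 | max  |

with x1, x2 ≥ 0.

Infeasible (no feasible solution exists)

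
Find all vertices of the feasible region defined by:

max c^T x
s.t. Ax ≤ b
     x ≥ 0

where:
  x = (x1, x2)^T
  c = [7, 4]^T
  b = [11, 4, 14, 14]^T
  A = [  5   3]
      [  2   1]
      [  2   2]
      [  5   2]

(0, 0), (2, 0), (1, 2), (0, 3.667)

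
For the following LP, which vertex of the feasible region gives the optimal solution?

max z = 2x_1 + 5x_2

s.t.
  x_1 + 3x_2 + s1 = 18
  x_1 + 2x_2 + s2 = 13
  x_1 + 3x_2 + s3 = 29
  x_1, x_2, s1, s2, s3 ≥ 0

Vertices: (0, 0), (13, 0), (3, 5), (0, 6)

Evaluate the objective at each vertex of the feasible region:
  z(0, 0) = 0
  z(13, 0) = 26
  z(3, 5) = 31  ←
  z(0, 6) = 30
The maximum is at x_1 = 3, x_2 = 5.

(3, 5)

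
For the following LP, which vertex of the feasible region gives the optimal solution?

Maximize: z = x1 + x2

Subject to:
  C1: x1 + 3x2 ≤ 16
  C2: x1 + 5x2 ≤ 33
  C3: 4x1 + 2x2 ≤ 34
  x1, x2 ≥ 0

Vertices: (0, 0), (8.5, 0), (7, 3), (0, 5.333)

Evaluate the objective at each vertex of the feasible region:
  z(0, 0) = 0
  z(8.5, 0) = 8.5
  z(7, 3) = 10  ←
  z(0, 5.333) = 5.333
The maximum is at x1 = 7, x2 = 3.

(7, 3)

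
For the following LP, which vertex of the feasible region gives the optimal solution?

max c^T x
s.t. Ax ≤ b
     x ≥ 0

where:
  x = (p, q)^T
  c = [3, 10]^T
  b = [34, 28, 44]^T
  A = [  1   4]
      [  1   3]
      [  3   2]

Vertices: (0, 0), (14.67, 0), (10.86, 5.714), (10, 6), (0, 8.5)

Evaluate the objective at each vertex of the feasible region:
  z(0, 0) = 0
  z(14.67, 0) = 44
  z(10.86, 5.714) = 89.71
  z(10, 6) = 90  ←
  z(0, 8.5) = 85
The maximum is at p = 10, q = 6.

(10, 6)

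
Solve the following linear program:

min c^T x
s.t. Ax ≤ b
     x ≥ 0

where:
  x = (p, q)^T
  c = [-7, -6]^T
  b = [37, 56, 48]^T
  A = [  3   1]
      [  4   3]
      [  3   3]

Evaluate the objective at each vertex of the feasible region:
  z(0, 0) = 0
  z(12.33, 0) = -86.33
  z(11, 4) = -101
  z(8, 8) = -104  ←
  z(0, 16) = -96
The minimum is at p = 8, q = 8.

p = 8, q = 8, z = -104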